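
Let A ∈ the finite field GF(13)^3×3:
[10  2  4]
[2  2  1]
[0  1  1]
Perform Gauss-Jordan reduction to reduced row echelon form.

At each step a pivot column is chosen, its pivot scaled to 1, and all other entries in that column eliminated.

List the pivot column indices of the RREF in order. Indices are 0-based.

pivot columns: 0, 1, 2

[1] R0 /= 10  ⇒  (1, 8, 3)
     R1 -= 2·R0  ⇒  (0, 12, 8)
[2] R1 /= 12  ⇒  (0, 1, 5)
     R0 -= 8·R1  ⇒  (1, 0, 2)
     R2 -= 1·R1  ⇒  (0, 0, 9)
[3] R2 /= 9  ⇒  (0, 0, 1)
     R0 -= 2·R2  ⇒  (1, 0, 0)
     R1 -= 5·R2  ⇒  (0, 1, 0)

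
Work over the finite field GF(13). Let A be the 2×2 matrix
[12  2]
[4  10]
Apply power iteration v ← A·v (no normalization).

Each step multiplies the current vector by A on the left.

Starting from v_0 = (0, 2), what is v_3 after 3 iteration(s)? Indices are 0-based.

v_3 = (6, 3)

v_0 = (0, 2).
v_1 = A·v_0 = (4, 7).
v_2 = A·v_1 = (10, 8).
v_3 = A·v_2 = (6, 3).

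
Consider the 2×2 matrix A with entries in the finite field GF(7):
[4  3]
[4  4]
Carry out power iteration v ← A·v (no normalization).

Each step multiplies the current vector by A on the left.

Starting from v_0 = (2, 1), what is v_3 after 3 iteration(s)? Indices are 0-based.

v_3 = (1, 2)

v_0 = (2, 1).
v_1 = A·v_0 = (4, 5).
v_2 = A·v_1 = (3, 1).
v_3 = A·v_2 = (1, 2).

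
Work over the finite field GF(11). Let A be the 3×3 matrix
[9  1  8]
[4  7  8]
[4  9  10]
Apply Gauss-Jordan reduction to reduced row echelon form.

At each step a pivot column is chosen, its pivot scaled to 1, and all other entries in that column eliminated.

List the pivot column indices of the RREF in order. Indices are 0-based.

pivot columns: 0, 1, 2

step 1: normalize row 0 (÷9) = (1, 5, 7)
  row 1: subtract 4×row0 = (0, 9, 2)
  row 2: subtract 4×row0 = (0, 0, 4)
step 2: normalize row 1 (÷9) = (0, 1, 10)
  row 0: subtract 5×row1 = (1, 0, 1)
step 3: normalize row 2 (÷4) = (0, 0, 1)
  row 0: subtract 1×row2 = (1, 0, 0)
  row 1: subtract 10×row2 = (0, 1, 0)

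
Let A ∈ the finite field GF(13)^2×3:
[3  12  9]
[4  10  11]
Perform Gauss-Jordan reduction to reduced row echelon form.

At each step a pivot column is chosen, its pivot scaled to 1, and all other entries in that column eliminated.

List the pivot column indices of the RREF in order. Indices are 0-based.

pivot columns: 0, 1

step 1: normalize row 0 (÷3) = (1, 4, 3)
  row 1: subtract 4×row0 = (0, 7, 12)
step 2: normalize row 1 (÷7) = (0, 1, 11)
  row 0: subtract 4×row1 = (1, 0, 11)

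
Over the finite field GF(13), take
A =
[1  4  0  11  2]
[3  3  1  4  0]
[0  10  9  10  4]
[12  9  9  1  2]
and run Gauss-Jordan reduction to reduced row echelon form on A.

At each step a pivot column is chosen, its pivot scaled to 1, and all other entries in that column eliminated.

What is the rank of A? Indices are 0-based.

rank = 4

step 1: normalize row 0 (÷1) = (1, 4, 0, 11, 2)
  row 1: subtract 3×row0 = (0, 4, 1, 10, 7)
  row 3: subtract 12×row0 = (0, 0, 9, 12, 4)
step 2: normalize row 1 (÷4) = (0, 1, 10, 9, 5)
  row 0: subtract 4×row1 = (1, 0, 12, 1, 8)
  row 2: subtract 10×row1 = (0, 0, 0, 11, 6)
step 3: exchange rows 2,3
step 3: normalize row 2 (÷9) = (0, 0, 1, 10, 12)
  row 0: subtract 12×row2 = (1, 0, 0, 11, 7)
  row 1: subtract 10×row2 = (0, 1, 0, 0, 2)
step 4: normalize row 3 (÷11) = (0, 0, 0, 1, 10)
  row 0: subtract 11×row3 = (1, 0, 0, 0, 1)
  row 2: subtract 10×row3 = (0, 0, 1, 0, 3)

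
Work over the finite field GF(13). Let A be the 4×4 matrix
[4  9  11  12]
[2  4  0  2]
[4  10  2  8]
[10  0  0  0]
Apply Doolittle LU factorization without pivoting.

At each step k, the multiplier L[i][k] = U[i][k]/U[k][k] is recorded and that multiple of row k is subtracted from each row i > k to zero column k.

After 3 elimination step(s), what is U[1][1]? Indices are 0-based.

U[1][1] = 6

k=0: U[0][0]=4
  eliminate (1,0): mult=7, new row 1: (0, 6, 1, 9); set L[1][0]=7
  eliminate (2,0): mult=1, new row 2: (0, 1, 4, 9); set L[2][0]=1
  eliminate (3,0): mult=9, new row 3: (0, 10, 5, 9); set L[3][0]=9
k=1: U[1][1]=6
  eliminate (2,1): mult=11, new row 2: (0, 0, 6, 1); set L[2][1]=11
  eliminate (3,1): mult=6, new row 3: (0, 0, 12, 7); set L[3][1]=6
k=2: U[2][2]=6
  eliminate (3,2): mult=2, new row 3: (0, 0, 0, 5); set L[3][2]=2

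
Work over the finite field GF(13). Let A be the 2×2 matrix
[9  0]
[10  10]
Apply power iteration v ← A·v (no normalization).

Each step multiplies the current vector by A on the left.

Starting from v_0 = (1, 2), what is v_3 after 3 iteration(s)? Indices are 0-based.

v_3 = (1, 4)

v_0 = (1, 2).
v_1 = A·v_0 = (9, 4).
v_2 = A·v_1 = (3, 0).
v_3 = A·v_2 = (1, 4).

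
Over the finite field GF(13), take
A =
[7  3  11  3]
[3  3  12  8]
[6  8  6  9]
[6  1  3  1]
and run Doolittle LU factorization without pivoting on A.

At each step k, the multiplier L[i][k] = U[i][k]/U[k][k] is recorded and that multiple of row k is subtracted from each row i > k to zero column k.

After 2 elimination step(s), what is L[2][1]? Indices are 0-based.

L[2][1] = 1

Step 1: pivot at (0,0) is 7.
  row1 ← row1 − (6)·row0  ⇒  L[1][0]=6, U row1=(0, 11, 11, 3)
  row2 ← row2 − (12)·row0  ⇒  L[2][0]=12, U row2=(0, 11, 4, 12)
  row3 ← row3 − (12)·row0  ⇒  L[3][0]=12, U row3=(0, 4, 1, 4)
Step 2: pivot at (1,1) is 11.
  row2 ← row2 − (1)·row1  ⇒  L[2][1]=1, U row2=(0, 0, 6, 9)
  row3 ← row3 − (11)·row1  ⇒  L[3][1]=11, U row3=(0, 0, 10, 10)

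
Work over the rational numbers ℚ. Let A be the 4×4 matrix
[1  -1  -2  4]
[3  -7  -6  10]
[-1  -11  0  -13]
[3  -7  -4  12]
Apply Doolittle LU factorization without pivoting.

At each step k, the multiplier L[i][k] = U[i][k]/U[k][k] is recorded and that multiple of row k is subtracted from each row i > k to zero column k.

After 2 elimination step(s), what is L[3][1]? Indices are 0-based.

k=0: U[0][0]=1
  eliminate (1,0): mult=3, new row 1: (0, -4, 0, -2); set L[1][0]=3
  eliminate (2,0): mult=-1, new row 2: (0, -12, -2, -9); set L[2][0]=-1
  eliminate (3,0): mult=3, new row 3: (0, -4, 2, 0); set L[3][0]=3
k=1: U[1][1]=-4
  eliminate (2,1): mult=3, new row 2: (0, 0, -2, -3); set L[2][1]=3
  eliminate (3,1): mult=1, new row 3: (0, 0, 2, 2); set L[3][1]=1

L[3][1] = 1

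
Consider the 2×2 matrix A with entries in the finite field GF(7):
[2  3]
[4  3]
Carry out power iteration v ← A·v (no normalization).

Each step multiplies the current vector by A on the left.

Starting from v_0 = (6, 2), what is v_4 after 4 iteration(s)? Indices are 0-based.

v_0 = (6, 2).
v_1 = A·v_0 = (4, 2).
v_2 = A·v_1 = (0, 1).
v_3 = A·v_2 = (3, 3).
v_4 = A·v_3 = (1, 0).

v_4 = (1, 0)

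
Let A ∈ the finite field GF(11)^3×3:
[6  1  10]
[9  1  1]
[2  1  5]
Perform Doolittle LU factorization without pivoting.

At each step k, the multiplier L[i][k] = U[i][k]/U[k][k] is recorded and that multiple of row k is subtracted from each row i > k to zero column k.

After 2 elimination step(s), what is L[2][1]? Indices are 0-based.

L[2][1] = 6

k=0: U[0][0]=6
  eliminate (1,0): mult=7, new row 1: (0, 5, 8); set L[1][0]=7
  eliminate (2,0): mult=4, new row 2: (0, 8, 9); set L[2][0]=4
k=1: U[1][1]=5
  eliminate (2,1): mult=6, new row 2: (0, 0, 5); set L[2][1]=6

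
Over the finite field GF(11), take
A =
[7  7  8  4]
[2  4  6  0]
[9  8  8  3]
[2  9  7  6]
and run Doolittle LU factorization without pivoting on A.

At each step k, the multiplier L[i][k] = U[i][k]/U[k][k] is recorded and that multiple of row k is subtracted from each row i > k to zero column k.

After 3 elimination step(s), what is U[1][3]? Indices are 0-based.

k=0: U[0][0]=7
  eliminate (1,0): mult=5, new row 1: (0, 2, 10, 2); set L[1][0]=5
  eliminate (2,0): mult=6, new row 2: (0, 10, 4, 1); set L[2][0]=6
  eliminate (3,0): mult=5, new row 3: (0, 7, 0, 8); set L[3][0]=5
k=1: U[1][1]=2
  eliminate (2,1): mult=5, new row 2: (0, 0, 9, 2); set L[2][1]=5
  eliminate (3,1): mult=9, new row 3: (0, 0, 9, 1); set L[3][1]=9
k=2: U[2][2]=9
  eliminate (3,2): mult=1, new row 3: (0, 0, 0, 10); set L[3][2]=1

U[1][3] = 2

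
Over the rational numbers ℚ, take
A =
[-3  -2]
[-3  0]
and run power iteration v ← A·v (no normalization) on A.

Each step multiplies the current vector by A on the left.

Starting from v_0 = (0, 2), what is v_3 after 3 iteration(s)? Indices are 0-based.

v_0 = (0, 2).
v_1 = A·v_0 = (-4, 0).
v_2 = A·v_1 = (12, 12).
v_3 = A·v_2 = (-60, -36).

v_3 = (-60, -36)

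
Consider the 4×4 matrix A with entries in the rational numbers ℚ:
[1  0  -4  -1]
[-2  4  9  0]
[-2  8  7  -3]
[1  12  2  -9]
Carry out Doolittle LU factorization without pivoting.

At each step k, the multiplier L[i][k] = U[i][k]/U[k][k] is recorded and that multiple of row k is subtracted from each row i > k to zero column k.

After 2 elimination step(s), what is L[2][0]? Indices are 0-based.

k=0: U[0][0]=1
  eliminate (1,0): mult=-2, new row 1: (0, 4, 1, -2); set L[1][0]=-2
  eliminate (2,0): mult=-2, new row 2: (0, 8, -1, -5); set L[2][0]=-2
  eliminate (3,0): mult=1, new row 3: (0, 12, 6, -8); set L[3][0]=1
k=1: U[1][1]=4
  eliminate (2,1): mult=2, new row 2: (0, 0, -3, -1); set L[2][1]=2
  eliminate (3,1): mult=3, new row 3: (0, 0, 3, -2); set L[3][1]=3

L[2][0] = -2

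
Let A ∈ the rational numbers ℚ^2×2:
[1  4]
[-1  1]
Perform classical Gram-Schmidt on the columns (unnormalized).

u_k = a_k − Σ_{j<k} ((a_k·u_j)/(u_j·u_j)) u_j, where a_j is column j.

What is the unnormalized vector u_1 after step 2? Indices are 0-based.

Step 1: u_0 = a_0 = (1, -1).
Step 2: u_1 = a_1 − (3/2)·u_0 = (5/2, 5/2).

u_1 = (5/2, 5/2)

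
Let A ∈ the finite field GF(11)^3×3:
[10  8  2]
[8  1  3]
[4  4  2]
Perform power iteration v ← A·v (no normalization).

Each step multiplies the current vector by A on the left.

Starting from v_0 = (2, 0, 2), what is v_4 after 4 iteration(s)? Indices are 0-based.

v_4 = (5, 8, 9)

v_0 = (2, 0, 2).
v_1 = A·v_0 = (2, 0, 1).
v_2 = A·v_1 = (0, 8, 10).
v_3 = A·v_2 = (7, 5, 8).
v_4 = A·v_3 = (5, 8, 9).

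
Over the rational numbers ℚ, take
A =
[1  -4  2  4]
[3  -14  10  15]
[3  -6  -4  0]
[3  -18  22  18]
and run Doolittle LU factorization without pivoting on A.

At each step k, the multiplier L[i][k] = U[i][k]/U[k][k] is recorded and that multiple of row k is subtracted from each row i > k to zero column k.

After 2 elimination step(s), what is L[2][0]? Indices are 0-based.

L[2][0] = 3

k=0: U[0][0]=1
  eliminate (1,0): mult=3, new row 1: (0, -2, 4, 3); set L[1][0]=3
  eliminate (2,0): mult=3, new row 2: (0, 6, -10, -12); set L[2][0]=3
  eliminate (3,0): mult=3, new row 3: (0, -6, 16, 6); set L[3][0]=3
k=1: U[1][1]=-2
  eliminate (2,1): mult=-3, new row 2: (0, 0, 2, -3); set L[2][1]=-3
  eliminate (3,1): mult=3, new row 3: (0, 0, 4, -3); set L[3][1]=3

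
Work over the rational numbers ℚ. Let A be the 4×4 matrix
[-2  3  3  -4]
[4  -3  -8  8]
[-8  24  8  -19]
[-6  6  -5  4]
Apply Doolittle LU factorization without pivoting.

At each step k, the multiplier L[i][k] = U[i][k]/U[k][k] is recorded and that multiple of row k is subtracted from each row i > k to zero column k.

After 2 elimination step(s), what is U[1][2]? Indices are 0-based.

[col 0] pivot -2
  R1 -= -2*R0 → (0, 3, -2, 0)  (L[1][0] := -2)
  R2 -= 4*R0 → (0, 12, -4, -3)  (L[2][0] := 4)
  R3 -= 3*R0 → (0, -3, -14, 16)  (L[3][0] := 3)
[col 1] pivot 3
  R2 -= 4*R1 → (0, 0, 4, -3)  (L[2][1] := 4)
  R3 -= -1*R1 → (0, 0, -16, 16)  (L[3][1] := -1)

U[1][2] = -2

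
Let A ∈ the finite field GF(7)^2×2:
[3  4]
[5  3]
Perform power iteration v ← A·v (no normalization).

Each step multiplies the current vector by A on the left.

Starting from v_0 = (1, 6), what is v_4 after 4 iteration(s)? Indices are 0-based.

v_4 = (1, 4)

v_0 = (1, 6).
v_1 = A·v_0 = (6, 2).
v_2 = A·v_1 = (5, 1).
v_3 = A·v_2 = (5, 0).
v_4 = A·v_3 = (1, 4).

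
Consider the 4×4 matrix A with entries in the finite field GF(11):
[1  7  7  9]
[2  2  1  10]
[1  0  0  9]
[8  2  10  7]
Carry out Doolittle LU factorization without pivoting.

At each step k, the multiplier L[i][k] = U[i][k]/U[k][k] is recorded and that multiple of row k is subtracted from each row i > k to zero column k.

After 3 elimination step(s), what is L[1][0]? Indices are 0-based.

[col 0] pivot 1
  R1 -= 2*R0 → (0, 10, 9, 3)  (L[1][0] := 2)
  R2 -= 1*R0 → (0, 4, 4, 0)  (L[2][0] := 1)
  R3 -= 8*R0 → (0, 1, 9, 1)  (L[3][0] := 8)
[col 1] pivot 10
  R2 -= 7*R1 → (0, 0, 7, 1)  (L[2][1] := 7)
  R3 -= 10*R1 → (0, 0, 7, 4)  (L[3][1] := 10)
[col 2] pivot 7
  R3 -= 1*R2 → (0, 0, 0, 3)  (L[3][2] := 1)

L[1][0] = 2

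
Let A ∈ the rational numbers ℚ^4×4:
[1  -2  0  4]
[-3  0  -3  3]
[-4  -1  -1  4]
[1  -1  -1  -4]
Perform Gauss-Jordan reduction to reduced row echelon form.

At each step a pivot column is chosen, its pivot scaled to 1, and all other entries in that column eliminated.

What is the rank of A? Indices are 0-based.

step 1: normalize row 0 (÷1) = (1, -2, 0, 4)
  row 1: subtract -3×row0 = (0, -6, -3, 15)
  row 2: subtract -4×row0 = (0, -9, -1, 20)
  row 3: subtract 1×row0 = (0, 1, -1, -8)
step 2: normalize row 1 (÷-6) = (0, 1, 1/2, -5/2)
  row 0: subtract -2×row1 = (1, 0, 1, -1)
  row 2: subtract -9×row1 = (0, 0, 7/2, -5/2)
  row 3: subtract 1×row1 = (0, 0, -3/2, -11/2)
step 3: normalize row 2 (÷7/2) = (0, 0, 1, -5/7)
  row 0: subtract 1×row2 = (1, 0, 0, -2/7)
  row 1: subtract 1/2×row2 = (0, 1, 0, -15/7)
  row 3: subtract -3/2×row2 = (0, 0, 0, -46/7)
step 4: normalize row 3 (÷-46/7) = (0, 0, 0, 1)
  row 0: subtract -2/7×row3 = (1, 0, 0, 0)
  row 1: subtract -15/7×row3 = (0, 1, 0, 0)
  row 2: subtract -5/7×row3 = (0, 0, 1, 0)

rank = 4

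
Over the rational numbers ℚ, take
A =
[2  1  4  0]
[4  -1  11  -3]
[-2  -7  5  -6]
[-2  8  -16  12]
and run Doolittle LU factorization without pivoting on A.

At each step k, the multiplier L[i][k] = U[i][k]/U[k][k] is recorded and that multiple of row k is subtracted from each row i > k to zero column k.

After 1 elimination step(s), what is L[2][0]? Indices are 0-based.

[col 0] pivot 2
  R1 -= 2*R0 → (0, -3, 3, -3)  (L[1][0] := 2)
  R2 -= -1*R0 → (0, -6, 9, -6)  (L[2][0] := -1)
  R3 -= -1*R0 → (0, 9, -12, 12)  (L[3][0] := -1)

L[2][0] = -1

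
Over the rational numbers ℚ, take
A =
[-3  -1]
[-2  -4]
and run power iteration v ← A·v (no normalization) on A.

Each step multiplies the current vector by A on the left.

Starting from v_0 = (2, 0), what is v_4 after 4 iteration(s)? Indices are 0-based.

v_4 = (438, 812)

v_0 = (2, 0).
v_1 = A·v_0 = (-6, -4).
v_2 = A·v_1 = (22, 28).
v_3 = A·v_2 = (-94, -156).
v_4 = A·v_3 = (438, 812).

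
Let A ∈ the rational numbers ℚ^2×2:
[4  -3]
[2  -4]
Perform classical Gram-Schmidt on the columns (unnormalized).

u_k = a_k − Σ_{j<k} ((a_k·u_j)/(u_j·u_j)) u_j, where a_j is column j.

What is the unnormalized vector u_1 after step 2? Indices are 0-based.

u_1 = (1, -2)

Step 1: u_0 = a_0 = (4, 2).
Step 2: u_1 = a_1 − (-1)·u_0 = (1, -2).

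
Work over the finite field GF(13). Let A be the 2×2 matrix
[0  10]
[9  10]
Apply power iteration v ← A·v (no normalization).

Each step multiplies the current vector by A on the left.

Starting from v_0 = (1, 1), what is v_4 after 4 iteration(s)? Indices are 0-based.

v_4 = (3, 9)

v_0 = (1, 1).
v_1 = A·v_0 = (10, 6).
v_2 = A·v_1 = (8, 7).
v_3 = A·v_2 = (5, 12).
v_4 = A·v_3 = (3, 9).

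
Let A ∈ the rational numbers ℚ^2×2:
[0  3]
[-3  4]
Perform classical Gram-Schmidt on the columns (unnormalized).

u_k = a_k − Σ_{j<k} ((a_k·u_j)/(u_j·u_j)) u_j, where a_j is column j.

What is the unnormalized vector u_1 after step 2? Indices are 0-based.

u_1 = (3, 0)

Step 1: u_0 = a_0 = (0, -3).
Step 2: u_1 = a_1 − (-4/3)·u_0 = (3, 0).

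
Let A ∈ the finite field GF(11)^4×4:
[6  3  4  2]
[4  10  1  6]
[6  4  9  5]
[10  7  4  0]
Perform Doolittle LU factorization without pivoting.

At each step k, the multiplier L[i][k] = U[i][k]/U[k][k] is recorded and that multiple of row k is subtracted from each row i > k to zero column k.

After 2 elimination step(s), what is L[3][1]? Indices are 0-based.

Step 1: pivot at (0,0) is 6.
  row1 ← row1 − (8)·row0  ⇒  L[1][0]=8, U row1=(0, 8, 2, 1)
  row2 ← row2 − (1)·row0  ⇒  L[2][0]=1, U row2=(0, 1, 5, 3)
  row3 ← row3 − (9)·row0  ⇒  L[3][0]=9, U row3=(0, 2, 1, 4)
Step 2: pivot at (1,1) is 8.
  row2 ← row2 − (7)·row1  ⇒  L[2][1]=7, U row2=(0, 0, 2, 7)
  row3 ← row3 − (3)·row1  ⇒  L[3][1]=3, U row3=(0, 0, 6, 1)

L[3][1] = 3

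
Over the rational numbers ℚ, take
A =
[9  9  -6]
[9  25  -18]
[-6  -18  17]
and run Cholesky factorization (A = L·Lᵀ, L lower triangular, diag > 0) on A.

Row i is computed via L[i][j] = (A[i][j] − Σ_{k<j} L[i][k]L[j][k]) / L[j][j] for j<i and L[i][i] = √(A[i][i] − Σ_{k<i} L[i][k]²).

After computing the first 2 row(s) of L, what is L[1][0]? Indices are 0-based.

Step 1: L[0][0] = √(9) = 3.
  L[1][0] = (9) / L[0][0] = 3.
Step 2: L[1][1] = √(16) = 4.

L[1][0] = 3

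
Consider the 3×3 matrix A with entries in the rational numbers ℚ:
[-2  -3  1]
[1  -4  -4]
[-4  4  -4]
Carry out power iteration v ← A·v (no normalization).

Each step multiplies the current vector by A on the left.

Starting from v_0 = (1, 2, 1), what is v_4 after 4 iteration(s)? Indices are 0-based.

v_0 = (1, 2, 1).
v_1 = A·v_0 = (-7, -11, 0).
v_2 = A·v_1 = (47, 37, -16).
v_3 = A·v_2 = (-221, -37, 24).
v_4 = A·v_3 = (577, -169, 640).

v_4 = (577, -169, 640)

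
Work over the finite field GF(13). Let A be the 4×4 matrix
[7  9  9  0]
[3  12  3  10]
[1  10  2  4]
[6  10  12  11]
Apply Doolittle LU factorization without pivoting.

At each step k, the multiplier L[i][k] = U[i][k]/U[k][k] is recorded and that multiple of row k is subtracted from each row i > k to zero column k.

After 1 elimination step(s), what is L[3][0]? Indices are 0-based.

L[3][0] = 12

[col 0] pivot 7
  R1 -= 6*R0 → (0, 10, 1, 10)  (L[1][0] := 6)
  R2 -= 2*R0 → (0, 5, 10, 4)  (L[2][0] := 2)
  R3 -= 12*R0 → (0, 6, 8, 11)  (L[3][0] := 12)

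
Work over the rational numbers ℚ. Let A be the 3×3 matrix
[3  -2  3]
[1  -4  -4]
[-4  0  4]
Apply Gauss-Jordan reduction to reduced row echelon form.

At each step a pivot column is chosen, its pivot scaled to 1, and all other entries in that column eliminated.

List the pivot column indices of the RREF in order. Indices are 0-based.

pivot columns: 0, 1, 2

step 1: normalize row 0 (÷3) = (1, -2/3, 1)
  row 1: subtract 1×row0 = (0, -10/3, -5)
  row 2: subtract -4×row0 = (0, -8/3, 8)
step 2: normalize row 1 (÷-10/3) = (0, 1, 3/2)
  row 0: subtract -2/3×row1 = (1, 0, 2)
  row 2: subtract -8/3×row1 = (0, 0, 12)
step 3: normalize row 2 (÷12) = (0, 0, 1)
  row 0: subtract 2×row2 = (1, 0, 0)
  row 1: subtract 3/2×row2 = (0, 1, 0)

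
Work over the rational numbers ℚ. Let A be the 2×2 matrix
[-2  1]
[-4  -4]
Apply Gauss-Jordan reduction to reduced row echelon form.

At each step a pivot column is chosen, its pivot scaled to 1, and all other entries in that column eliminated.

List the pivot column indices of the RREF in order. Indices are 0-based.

pivot(0,0)=-2: scale R0 → (1, -1/2)
  clear (1,0): R1 −= (-4)R0 → (0, -6)
pivot(1,1)=-6: scale R1 → (0, 1)
  clear (0,1): R0 −= (-1/2)R1 → (1, 0)

pivot columns: 0, 1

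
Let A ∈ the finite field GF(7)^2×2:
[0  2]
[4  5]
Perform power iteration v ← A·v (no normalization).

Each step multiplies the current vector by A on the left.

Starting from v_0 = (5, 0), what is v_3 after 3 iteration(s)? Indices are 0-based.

v_3 = (4, 2)

v_0 = (5, 0).
v_1 = A·v_0 = (0, 6).
v_2 = A·v_1 = (5, 2).
v_3 = A·v_2 = (4, 2).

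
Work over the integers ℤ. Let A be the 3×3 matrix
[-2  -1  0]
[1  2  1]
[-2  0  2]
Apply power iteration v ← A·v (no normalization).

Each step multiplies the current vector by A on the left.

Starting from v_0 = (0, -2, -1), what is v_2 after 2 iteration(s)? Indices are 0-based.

v_0 = (0, -2, -1).
v_1 = A·v_0 = (2, -5, -2).
v_2 = A·v_1 = (1, -10, -8).

v_2 = (1, -10, -8)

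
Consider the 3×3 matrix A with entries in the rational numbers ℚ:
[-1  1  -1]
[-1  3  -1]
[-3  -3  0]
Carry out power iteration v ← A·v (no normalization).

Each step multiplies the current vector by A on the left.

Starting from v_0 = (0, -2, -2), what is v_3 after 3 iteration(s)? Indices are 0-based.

v_0 = (0, -2, -2).
v_1 = A·v_0 = (0, -4, 6).
v_2 = A·v_1 = (-10, -18, 12).
v_3 = A·v_2 = (-20, -56, 84).

v_3 = (-20, -56, 84)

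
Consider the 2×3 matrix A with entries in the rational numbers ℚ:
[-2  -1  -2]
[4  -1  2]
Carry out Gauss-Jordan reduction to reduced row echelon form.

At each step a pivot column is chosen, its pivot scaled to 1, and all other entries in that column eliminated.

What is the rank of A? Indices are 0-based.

rank = 2

step 1: normalize row 0 (÷-2) = (1, 1/2, 1)
  row 1: subtract 4×row0 = (0, -3, -2)
step 2: normalize row 1 (÷-3) = (0, 1, 2/3)
  row 0: subtract 1/2×row1 = (1, 0, 2/3)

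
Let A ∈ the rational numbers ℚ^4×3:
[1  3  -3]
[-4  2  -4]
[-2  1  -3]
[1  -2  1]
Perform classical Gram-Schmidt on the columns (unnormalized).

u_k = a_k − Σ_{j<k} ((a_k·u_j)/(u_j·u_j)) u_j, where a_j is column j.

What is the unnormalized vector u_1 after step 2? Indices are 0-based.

u_1 = (75/22, 4/11, 2/11, -35/22)

Step 1: u_0 = a_0 = (1, -4, -2, 1).
Step 2: u_1 = a_1 − (-9/22)·u_0 = (75/22, 4/11, 2/11, -35/22).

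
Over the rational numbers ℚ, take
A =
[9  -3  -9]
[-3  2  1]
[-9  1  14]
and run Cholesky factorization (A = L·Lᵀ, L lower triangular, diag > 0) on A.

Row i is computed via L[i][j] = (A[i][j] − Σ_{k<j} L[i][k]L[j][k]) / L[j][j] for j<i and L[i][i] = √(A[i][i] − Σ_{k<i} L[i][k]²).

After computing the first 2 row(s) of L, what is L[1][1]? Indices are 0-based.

Step 1: L[0][0] = √(9) = 3.
  L[1][0] = (-3) / L[0][0] = -1.
Step 2: L[1][1] = √(1) = 1.

L[1][1] = 1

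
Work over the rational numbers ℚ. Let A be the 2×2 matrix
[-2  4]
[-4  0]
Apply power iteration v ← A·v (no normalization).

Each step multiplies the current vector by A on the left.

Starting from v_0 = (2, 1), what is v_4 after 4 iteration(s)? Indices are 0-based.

v_4 = (384, -256)

v_0 = (2, 1).
v_1 = A·v_0 = (0, -8).
v_2 = A·v_1 = (-32, 0).
v_3 = A·v_2 = (64, 128).
v_4 = A·v_3 = (384, -256).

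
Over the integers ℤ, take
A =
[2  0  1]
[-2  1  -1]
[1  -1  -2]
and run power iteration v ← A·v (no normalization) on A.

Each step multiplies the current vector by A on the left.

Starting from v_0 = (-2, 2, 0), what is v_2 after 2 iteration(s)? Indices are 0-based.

v_2 = (-12, 18, -2)

v_0 = (-2, 2, 0).
v_1 = A·v_0 = (-4, 6, -4).
v_2 = A·v_1 = (-12, 18, -2).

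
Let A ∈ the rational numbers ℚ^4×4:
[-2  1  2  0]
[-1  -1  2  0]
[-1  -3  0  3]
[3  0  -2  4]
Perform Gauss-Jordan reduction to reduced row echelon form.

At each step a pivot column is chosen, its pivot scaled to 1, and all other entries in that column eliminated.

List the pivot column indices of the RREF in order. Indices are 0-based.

pivot(0,0)=-2: scale R0 → (1, -1/2, -1, 0)
  clear (1,0): R1 −= (-1)R0 → (0, -3/2, 1, 0)
  clear (2,0): R2 −= (-1)R0 → (0, -7/2, -1, 3)
  clear (3,0): R3 −= (3)R0 → (0, 3/2, 1, 4)
pivot(1,1)=-3/2: scale R1 → (0, 1, -2/3, 0)
  clear (0,1): R0 −= (-1/2)R1 → (1, 0, -4/3, 0)
  clear (2,1): R2 −= (-7/2)R1 → (0, 0, -10/3, 3)
  clear (3,1): R3 −= (3/2)R1 → (0, 0, 2, 4)
pivot(2,2)=-10/3: scale R2 → (0, 0, 1, -9/10)
  clear (0,2): R0 −= (-4/3)R2 → (1, 0, 0, -6/5)
  clear (1,2): R1 −= (-2/3)R2 → (0, 1, 0, -3/5)
  clear (3,2): R3 −= (2)R2 → (0, 0, 0, 29/5)
pivot(3,3)=29/5: scale R3 → (0, 0, 0, 1)
  clear (0,3): R0 −= (-6/5)R3 → (1, 0, 0, 0)
  clear (1,3): R1 −= (-3/5)R3 → (0, 1, 0, 0)
  clear (2,3): R2 −= (-9/10)R3 → (0, 0, 1, 0)

pivot columns: 0, 1, 2, 3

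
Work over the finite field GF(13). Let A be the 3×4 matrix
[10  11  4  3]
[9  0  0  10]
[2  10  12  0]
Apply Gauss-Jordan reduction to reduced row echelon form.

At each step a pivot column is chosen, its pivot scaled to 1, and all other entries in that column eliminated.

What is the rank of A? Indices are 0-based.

[1] R0 /= 10  ⇒  (1, 5, 3, 12)
     R1 -= 9·R0  ⇒  (0, 7, 12, 6)
     R2 -= 2·R0  ⇒  (0, 0, 6, 2)
[2] R1 /= 7  ⇒  (0, 1, 11, 12)
     R0 -= 5·R1  ⇒  (1, 0, 0, 4)
[3] R2 /= 6  ⇒  (0, 0, 1, 9)
     R1 -= 11·R2  ⇒  (0, 1, 0, 4)

rank = 3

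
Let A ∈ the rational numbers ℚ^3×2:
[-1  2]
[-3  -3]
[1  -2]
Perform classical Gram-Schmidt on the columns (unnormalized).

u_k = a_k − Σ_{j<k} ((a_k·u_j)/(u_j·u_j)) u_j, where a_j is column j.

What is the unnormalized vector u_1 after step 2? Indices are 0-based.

Step 1: u_0 = a_0 = (-1, -3, 1).
Step 2: u_1 = a_1 − (5/11)·u_0 = (27/11, -18/11, -27/11).

u_1 = (27/11, -18/11, -27/11)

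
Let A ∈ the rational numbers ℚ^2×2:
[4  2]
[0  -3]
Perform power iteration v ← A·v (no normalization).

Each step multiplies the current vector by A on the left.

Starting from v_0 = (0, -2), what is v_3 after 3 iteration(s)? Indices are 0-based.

v_0 = (0, -2).
v_1 = A·v_0 = (-4, 6).
v_2 = A·v_1 = (-4, -18).
v_3 = A·v_2 = (-52, 54).

v_3 = (-52, 54)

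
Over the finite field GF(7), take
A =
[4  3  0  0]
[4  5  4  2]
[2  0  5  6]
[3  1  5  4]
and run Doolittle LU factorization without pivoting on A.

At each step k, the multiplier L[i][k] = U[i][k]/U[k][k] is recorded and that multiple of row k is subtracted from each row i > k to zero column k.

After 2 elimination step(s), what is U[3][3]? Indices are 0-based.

[col 0] pivot 4
  R1 -= 1*R0 → (0, 2, 4, 2)  (L[1][0] := 1)
  R2 -= 4*R0 → (0, 2, 5, 6)  (L[2][0] := 4)
  R3 -= 6*R0 → (0, 4, 5, 4)  (L[3][0] := 6)
[col 1] pivot 2
  R2 -= 1*R1 → (0, 0, 1, 4)  (L[2][1] := 1)
  R3 -= 2*R1 → (0, 0, 4, 0)  (L[3][1] := 2)

U[3][3] = 0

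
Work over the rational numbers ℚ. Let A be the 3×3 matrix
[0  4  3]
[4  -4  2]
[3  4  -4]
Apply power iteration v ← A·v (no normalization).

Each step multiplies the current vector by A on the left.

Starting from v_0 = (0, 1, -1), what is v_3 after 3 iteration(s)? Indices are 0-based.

v_0 = (0, 1, -1).
v_1 = A·v_0 = (1, -6, 8).
v_2 = A·v_1 = (0, 44, -53).
v_3 = A·v_2 = (17, -282, 388).

v_3 = (17, -282, 388)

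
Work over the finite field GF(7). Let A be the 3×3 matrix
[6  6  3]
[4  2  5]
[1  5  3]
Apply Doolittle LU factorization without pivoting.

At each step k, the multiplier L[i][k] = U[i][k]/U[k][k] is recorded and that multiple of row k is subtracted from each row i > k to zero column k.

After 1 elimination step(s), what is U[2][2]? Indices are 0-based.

Step 1: pivot at (0,0) is 6.
  row1 ← row1 − (3)·row0  ⇒  L[1][0]=3, U row1=(0, 5, 3)
  row2 ← row2 − (6)·row0  ⇒  L[2][0]=6, U row2=(0, 4, 6)

U[2][2] = 6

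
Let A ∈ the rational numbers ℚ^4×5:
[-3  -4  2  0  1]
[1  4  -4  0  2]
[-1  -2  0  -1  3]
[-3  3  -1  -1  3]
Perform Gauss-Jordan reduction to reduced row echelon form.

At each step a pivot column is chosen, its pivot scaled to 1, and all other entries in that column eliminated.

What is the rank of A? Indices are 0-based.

pivot(0,0)=-3: scale R0 → (1, 4/3, -2/3, 0, -1/3)
  clear (1,0): R1 −= (1)R0 → (0, 8/3, -10/3, 0, 7/3)
  clear (2,0): R2 −= (-1)R0 → (0, -2/3, -2/3, -1, 8/3)
  clear (3,0): R3 −= (-3)R0 → (0, 7, -3, -1, 2)
pivot(1,1)=8/3: scale R1 → (0, 1, -5/4, 0, 7/8)
  clear (0,1): R0 −= (4/3)R1 → (1, 0, 1, 0, -3/2)
  clear (2,1): R2 −= (-2/3)R1 → (0, 0, -3/2, -1, 13/4)
  clear (3,1): R3 −= (7)R1 → (0, 0, 23/4, -1, -33/8)
pivot(2,2)=-3/2: scale R2 → (0, 0, 1, 2/3, -13/6)
  clear (0,2): R0 −= (1)R2 → (1, 0, 0, -2/3, 2/3)
  clear (1,2): R1 −= (-5/4)R2 → (0, 1, 0, 5/6, -11/6)
  clear (3,2): R3 −= (23/4)R2 → (0, 0, 0, -29/6, 25/3)
pivot(3,3)=-29/6: scale R3 → (0, 0, 0, 1, -50/29)
  clear (0,3): R0 −= (-2/3)R3 → (1, 0, 0, 0, -14/29)
  clear (1,3): R1 −= (5/6)R3 → (0, 1, 0, 0, -23/58)
  clear (2,3): R2 −= (2/3)R3 → (0, 0, 1, 0, -59/58)

rank = 4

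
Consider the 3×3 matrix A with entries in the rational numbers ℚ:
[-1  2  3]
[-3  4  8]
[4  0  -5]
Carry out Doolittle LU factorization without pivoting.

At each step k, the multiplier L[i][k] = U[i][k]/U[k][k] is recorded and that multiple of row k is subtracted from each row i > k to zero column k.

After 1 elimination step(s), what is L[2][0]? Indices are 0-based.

[col 0] pivot -1
  R1 -= 3*R0 → (0, -2, -1)  (L[1][0] := 3)
  R2 -= -4*R0 → (0, 8, 7)  (L[2][0] := -4)

L[2][0] = -4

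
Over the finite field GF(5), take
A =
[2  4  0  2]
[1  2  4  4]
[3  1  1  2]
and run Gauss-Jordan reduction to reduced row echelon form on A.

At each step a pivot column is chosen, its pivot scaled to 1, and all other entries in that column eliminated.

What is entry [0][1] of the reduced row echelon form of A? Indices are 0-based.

step 1: normalize row 0 (÷2) = (1, 2, 0, 1)
  row 1: subtract 1×row0 = (0, 0, 4, 3)
  row 2: subtract 3×row0 = (0, 0, 1, 4)
skip col 1 (zero from row 1)
step 2: normalize row 1 (÷4) = (0, 0, 1, 2)
  row 2: subtract 1×row1 = (0, 0, 0, 2)
step 3: normalize row 2 (÷2) = (0, 0, 0, 1)
  row 0: subtract 1×row2 = (1, 2, 0, 0)
  row 1: subtract 2×row2 = (0, 0, 1, 0)

M[0][1] = 2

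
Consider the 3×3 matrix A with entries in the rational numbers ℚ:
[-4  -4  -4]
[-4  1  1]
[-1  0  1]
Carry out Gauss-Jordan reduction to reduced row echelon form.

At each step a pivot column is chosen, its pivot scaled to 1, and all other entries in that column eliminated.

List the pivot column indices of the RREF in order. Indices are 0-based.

pivot columns: 0, 1, 2

step 1: normalize row 0 (÷-4) = (1, 1, 1)
  row 1: subtract -4×row0 = (0, 5, 5)
  row 2: subtract -1×row0 = (0, 1, 2)
step 2: normalize row 1 (÷5) = (0, 1, 1)
  row 0: subtract 1×row1 = (1, 0, 0)
  row 2: subtract 1×row1 = (0, 0, 1)
step 3: normalize row 2 (÷1) = (0, 0, 1)
  row 1: subtract 1×row2 = (0, 1, 0)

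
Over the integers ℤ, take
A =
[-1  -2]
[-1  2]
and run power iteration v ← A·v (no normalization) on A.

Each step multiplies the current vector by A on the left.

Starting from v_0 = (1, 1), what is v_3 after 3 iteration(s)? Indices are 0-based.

v_3 = (-11, 9)

v_0 = (1, 1).
v_1 = A·v_0 = (-3, 1).
v_2 = A·v_1 = (1, 5).
v_3 = A·v_2 = (-11, 9).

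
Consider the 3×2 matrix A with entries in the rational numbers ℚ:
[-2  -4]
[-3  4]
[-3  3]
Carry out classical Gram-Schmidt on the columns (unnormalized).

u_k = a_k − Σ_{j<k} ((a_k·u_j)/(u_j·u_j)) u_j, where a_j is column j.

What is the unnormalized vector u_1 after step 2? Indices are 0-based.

Step 1: u_0 = a_0 = (-2, -3, -3).
Step 2: u_1 = a_1 − (-13/22)·u_0 = (-57/11, 49/22, 27/22).

u_1 = (-57/11, 49/22, 27/22)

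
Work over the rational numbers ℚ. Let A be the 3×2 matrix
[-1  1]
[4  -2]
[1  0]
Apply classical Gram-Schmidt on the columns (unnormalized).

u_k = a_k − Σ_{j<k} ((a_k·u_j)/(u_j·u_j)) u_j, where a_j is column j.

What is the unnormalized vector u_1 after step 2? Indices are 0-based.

Step 1: u_0 = a_0 = (-1, 4, 1).
Step 2: u_1 = a_1 − (-1/2)·u_0 = (1/2, 0, 1/2).

u_1 = (1/2, 0, 1/2)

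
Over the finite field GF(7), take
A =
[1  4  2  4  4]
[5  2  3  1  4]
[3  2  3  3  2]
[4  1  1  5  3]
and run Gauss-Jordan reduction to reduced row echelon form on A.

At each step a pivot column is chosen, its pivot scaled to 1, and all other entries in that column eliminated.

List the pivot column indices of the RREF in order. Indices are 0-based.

step 1: normalize row 0 (÷1) = (1, 4, 2, 4, 4)
  row 1: subtract 5×row0 = (0, 3, 0, 2, 5)
  row 2: subtract 3×row0 = (0, 4, 4, 5, 4)
  row 3: subtract 4×row0 = (0, 6, 0, 3, 1)
step 2: normalize row 1 (÷3) = (0, 1, 0, 3, 4)
  row 0: subtract 4×row1 = (1, 0, 2, 6, 2)
  row 2: subtract 4×row1 = (0, 0, 4, 0, 2)
  row 3: subtract 6×row1 = (0, 0, 0, 6, 5)
step 3: normalize row 2 (÷4) = (0, 0, 1, 0, 4)
  row 0: subtract 2×row2 = (1, 0, 0, 6, 1)
step 4: normalize row 3 (÷6) = (0, 0, 0, 1, 2)
  row 0: subtract 6×row3 = (1, 0, 0, 0, 3)
  row 1: subtract 3×row3 = (0, 1, 0, 0, 5)

pivot columns: 0, 1, 2, 3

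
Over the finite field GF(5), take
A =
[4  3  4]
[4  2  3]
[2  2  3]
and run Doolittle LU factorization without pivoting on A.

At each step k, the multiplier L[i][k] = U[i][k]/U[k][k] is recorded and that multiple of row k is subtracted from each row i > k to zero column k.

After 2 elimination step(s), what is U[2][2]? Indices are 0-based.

U[2][2] = 3

[col 0] pivot 4
  R1 -= 1*R0 → (0, 4, 4)  (L[1][0] := 1)
  R2 -= 3*R0 → (0, 3, 1)  (L[2][0] := 3)
[col 1] pivot 4
  R2 -= 2*R1 → (0, 0, 3)  (L[2][1] := 2)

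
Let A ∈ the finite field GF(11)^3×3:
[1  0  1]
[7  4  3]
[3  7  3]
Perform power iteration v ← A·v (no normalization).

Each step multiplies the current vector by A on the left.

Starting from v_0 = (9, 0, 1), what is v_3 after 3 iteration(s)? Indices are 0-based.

v_3 = (6, 4, 5)

v_0 = (9, 0, 1).
v_1 = A·v_0 = (10, 0, 8).
v_2 = A·v_1 = (7, 6, 10).
v_3 = A·v_2 = (6, 4, 5).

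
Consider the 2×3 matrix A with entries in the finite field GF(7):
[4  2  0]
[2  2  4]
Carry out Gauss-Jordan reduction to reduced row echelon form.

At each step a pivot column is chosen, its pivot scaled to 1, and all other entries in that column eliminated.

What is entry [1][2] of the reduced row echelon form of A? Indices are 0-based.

M[1][2] = 4

pivot(0,0)=4: scale R0 → (1, 4, 0)
  clear (1,0): R1 −= (2)R0 → (0, 1, 4)
pivot(1,1)=1: scale R1 → (0, 1, 4)
  clear (0,1): R0 −= (4)R1 → (1, 0, 5)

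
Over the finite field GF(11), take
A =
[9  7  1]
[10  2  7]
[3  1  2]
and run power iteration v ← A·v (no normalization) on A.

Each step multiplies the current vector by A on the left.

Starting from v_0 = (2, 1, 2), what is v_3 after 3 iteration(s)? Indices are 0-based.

v_0 = (2, 1, 2).
v_1 = A·v_0 = (5, 3, 0).
v_2 = A·v_1 = (0, 1, 7).
v_3 = A·v_2 = (3, 7, 4).

v_3 = (3, 7, 4)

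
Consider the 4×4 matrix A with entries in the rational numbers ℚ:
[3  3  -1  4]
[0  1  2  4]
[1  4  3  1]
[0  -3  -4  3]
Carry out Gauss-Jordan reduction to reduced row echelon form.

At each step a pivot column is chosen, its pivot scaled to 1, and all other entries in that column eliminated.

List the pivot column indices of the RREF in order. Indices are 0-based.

step 1: normalize row 0 (÷3) = (1, 1, -1/3, 4/3)
  row 2: subtract 1×row0 = (0, 3, 10/3, -1/3)
step 2: normalize row 1 (÷1) = (0, 1, 2, 4)
  row 0: subtract 1×row1 = (1, 0, -7/3, -8/3)
  row 2: subtract 3×row1 = (0, 0, -8/3, -37/3)
  row 3: subtract -3×row1 = (0, 0, 2, 15)
step 3: normalize row 2 (÷-8/3) = (0, 0, 1, 37/8)
  row 0: subtract -7/3×row2 = (1, 0, 0, 65/8)
  row 1: subtract 2×row2 = (0, 1, 0, -21/4)
  row 3: subtract 2×row2 = (0, 0, 0, 23/4)
step 4: normalize row 3 (÷23/4) = (0, 0, 0, 1)
  row 0: subtract 65/8×row3 = (1, 0, 0, 0)
  row 1: subtract -21/4×row3 = (0, 1, 0, 0)
  row 2: subtract 37/8×row3 = (0, 0, 1, 0)

pivot columns: 0, 1, 2, 3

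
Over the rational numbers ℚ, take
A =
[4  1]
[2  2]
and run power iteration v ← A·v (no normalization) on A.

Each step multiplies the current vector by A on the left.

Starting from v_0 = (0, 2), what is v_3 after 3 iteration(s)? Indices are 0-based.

v_3 = (60, 48)

v_0 = (0, 2).
v_1 = A·v_0 = (2, 4).
v_2 = A·v_1 = (12, 12).
v_3 = A·v_2 = (60, 48).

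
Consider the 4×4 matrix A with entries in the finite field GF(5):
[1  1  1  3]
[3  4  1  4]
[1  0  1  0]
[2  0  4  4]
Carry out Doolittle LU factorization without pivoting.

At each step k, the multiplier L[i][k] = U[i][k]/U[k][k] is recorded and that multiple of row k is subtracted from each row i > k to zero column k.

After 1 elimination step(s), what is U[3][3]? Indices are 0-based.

Step 1: pivot at (0,0) is 1.
  row1 ← row1 − (3)·row0  ⇒  L[1][0]=3, U row1=(0, 1, 3, 0)
  row2 ← row2 − (1)·row0  ⇒  L[2][0]=1, U row2=(0, 4, 0, 2)
  row3 ← row3 − (2)·row0  ⇒  L[3][0]=2, U row3=(0, 3, 2, 3)

U[3][3] = 3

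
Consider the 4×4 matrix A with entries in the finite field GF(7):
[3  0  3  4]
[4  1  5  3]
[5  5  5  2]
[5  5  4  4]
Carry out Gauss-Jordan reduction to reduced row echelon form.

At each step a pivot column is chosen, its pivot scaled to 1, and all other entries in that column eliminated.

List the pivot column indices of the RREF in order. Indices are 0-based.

pivot columns: 0, 1, 2, 3

pivot(0,0)=3: scale R0 → (1, 0, 1, 6)
  clear (1,0): R1 −= (4)R0 → (0, 1, 1, 0)
  clear (2,0): R2 −= (5)R0 → (0, 5, 0, 0)
  clear (3,0): R3 −= (5)R0 → (0, 5, 6, 2)
pivot(1,1)=1: scale R1 → (0, 1, 1, 0)
  clear (2,1): R2 −= (5)R1 → (0, 0, 2, 0)
  clear (3,1): R3 −= (5)R1 → (0, 0, 1, 2)
pivot(2,2)=2: scale R2 → (0, 0, 1, 0)
  clear (0,2): R0 −= (1)R2 → (1, 0, 0, 6)
  clear (1,2): R1 −= (1)R2 → (0, 1, 0, 0)
  clear (3,2): R3 −= (1)R2 → (0, 0, 0, 2)
pivot(3,3)=2: scale R3 → (0, 0, 0, 1)
  clear (0,3): R0 −= (6)R3 → (1, 0, 0, 0)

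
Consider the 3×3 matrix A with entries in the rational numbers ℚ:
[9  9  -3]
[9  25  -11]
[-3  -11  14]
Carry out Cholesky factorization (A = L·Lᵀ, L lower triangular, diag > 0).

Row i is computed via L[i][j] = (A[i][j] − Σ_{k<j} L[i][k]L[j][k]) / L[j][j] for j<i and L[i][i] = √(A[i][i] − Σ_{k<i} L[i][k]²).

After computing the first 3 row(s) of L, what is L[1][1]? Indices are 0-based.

Step 1: L[0][0] = √(9) = 3.
  L[1][0] = (9) / L[0][0] = 3.
Step 2: L[1][1] = √(16) = 4.
  L[2][0] = (-3) / L[0][0] = -1.
  L[2][1] = (-8) / L[1][1] = -2.
Step 3: L[2][2] = √(9) = 3.

L[1][1] = 4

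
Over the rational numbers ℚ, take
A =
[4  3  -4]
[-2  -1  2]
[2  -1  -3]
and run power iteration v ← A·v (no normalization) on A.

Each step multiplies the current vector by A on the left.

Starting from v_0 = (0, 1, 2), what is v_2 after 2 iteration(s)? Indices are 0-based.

v_2 = (17, -7, 8)

v_0 = (0, 1, 2).
v_1 = A·v_0 = (-5, 3, -7).
v_2 = A·v_1 = (17, -7, 8).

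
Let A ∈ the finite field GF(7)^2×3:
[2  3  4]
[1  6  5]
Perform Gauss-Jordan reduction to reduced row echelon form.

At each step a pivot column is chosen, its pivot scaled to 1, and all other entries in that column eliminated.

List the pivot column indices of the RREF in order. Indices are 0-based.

pivot columns: 0, 1

step 1: normalize row 0 (÷2) = (1, 5, 2)
  row 1: subtract 1×row0 = (0, 1, 3)
step 2: normalize row 1 (÷1) = (0, 1, 3)
  row 0: subtract 5×row1 = (1, 0, 1)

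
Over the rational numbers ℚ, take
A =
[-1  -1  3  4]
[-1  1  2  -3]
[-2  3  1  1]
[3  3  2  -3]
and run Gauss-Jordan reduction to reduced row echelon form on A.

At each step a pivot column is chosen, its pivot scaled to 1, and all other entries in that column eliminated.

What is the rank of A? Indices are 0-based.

step 1: normalize row 0 (÷-1) = (1, 1, -3, -4)
  row 1: subtract -1×row0 = (0, 2, -1, -7)
  row 2: subtract -2×row0 = (0, 5, -5, -7)
  row 3: subtract 3×row0 = (0, 0, 11, 9)
step 2: normalize row 1 (÷2) = (0, 1, -1/2, -7/2)
  row 0: subtract 1×row1 = (1, 0, -5/2, -1/2)
  row 2: subtract 5×row1 = (0, 0, -5/2, 21/2)
step 3: normalize row 2 (÷-5/2) = (0, 0, 1, -21/5)
  row 0: subtract -5/2×row2 = (1, 0, 0, -11)
  row 1: subtract -1/2×row2 = (0, 1, 0, -28/5)
  row 3: subtract 11×row2 = (0, 0, 0, 276/5)
step 4: normalize row 3 (÷276/5) = (0, 0, 0, 1)
  row 0: subtract -11×row3 = (1, 0, 0, 0)
  row 1: subtract -28/5×row3 = (0, 1, 0, 0)
  row 2: subtract -21/5×row3 = (0, 0, 1, 0)

rank = 4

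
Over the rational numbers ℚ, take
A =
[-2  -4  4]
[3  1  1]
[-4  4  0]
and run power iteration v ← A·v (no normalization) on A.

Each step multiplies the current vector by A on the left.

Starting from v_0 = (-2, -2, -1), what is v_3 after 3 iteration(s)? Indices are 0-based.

v_3 = (-372, 7, -20)

v_0 = (-2, -2, -1).
v_1 = A·v_0 = (8, -9, 0).
v_2 = A·v_1 = (20, 15, -68).
v_3 = A·v_2 = (-372, 7, -20).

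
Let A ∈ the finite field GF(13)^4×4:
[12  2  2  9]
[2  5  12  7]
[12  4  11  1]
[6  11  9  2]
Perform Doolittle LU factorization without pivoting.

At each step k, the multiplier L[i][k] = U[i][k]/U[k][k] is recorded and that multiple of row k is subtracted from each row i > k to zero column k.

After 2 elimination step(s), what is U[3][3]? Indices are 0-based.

[col 0] pivot 12
  R1 -= 11*R0 → (0, 9, 3, 12)  (L[1][0] := 11)
  R2 -= 1*R0 → (0, 2, 9, 5)  (L[2][0] := 1)
  R3 -= 7*R0 → (0, 10, 8, 4)  (L[3][0] := 7)
[col 1] pivot 9
  R2 -= 6*R1 → (0, 0, 4, 11)  (L[2][1] := 6)
  R3 -= 4*R1 → (0, 0, 9, 8)  (L[3][1] := 4)

U[3][3] = 8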